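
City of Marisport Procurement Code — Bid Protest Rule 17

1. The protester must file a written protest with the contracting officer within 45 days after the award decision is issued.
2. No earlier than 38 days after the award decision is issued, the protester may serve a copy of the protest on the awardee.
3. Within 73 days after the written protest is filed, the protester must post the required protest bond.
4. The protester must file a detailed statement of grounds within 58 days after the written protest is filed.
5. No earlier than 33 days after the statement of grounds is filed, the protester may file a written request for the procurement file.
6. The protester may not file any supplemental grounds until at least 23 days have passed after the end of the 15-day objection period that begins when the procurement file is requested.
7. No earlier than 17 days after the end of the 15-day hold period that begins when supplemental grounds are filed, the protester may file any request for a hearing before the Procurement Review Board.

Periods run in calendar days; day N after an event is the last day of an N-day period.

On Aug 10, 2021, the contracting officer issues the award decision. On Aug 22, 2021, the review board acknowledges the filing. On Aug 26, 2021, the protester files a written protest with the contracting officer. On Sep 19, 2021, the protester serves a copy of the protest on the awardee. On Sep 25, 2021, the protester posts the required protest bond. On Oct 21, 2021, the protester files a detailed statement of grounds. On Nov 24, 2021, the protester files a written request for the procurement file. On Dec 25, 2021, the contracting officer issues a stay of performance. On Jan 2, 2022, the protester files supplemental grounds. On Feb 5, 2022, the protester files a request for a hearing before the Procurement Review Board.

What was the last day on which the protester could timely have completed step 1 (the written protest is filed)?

Sep 24, 2021

Step 1 runs from Aug 10, 2021, when the award decision is issued. 45 days after Aug 10, 2021 is Sep 24, 2021.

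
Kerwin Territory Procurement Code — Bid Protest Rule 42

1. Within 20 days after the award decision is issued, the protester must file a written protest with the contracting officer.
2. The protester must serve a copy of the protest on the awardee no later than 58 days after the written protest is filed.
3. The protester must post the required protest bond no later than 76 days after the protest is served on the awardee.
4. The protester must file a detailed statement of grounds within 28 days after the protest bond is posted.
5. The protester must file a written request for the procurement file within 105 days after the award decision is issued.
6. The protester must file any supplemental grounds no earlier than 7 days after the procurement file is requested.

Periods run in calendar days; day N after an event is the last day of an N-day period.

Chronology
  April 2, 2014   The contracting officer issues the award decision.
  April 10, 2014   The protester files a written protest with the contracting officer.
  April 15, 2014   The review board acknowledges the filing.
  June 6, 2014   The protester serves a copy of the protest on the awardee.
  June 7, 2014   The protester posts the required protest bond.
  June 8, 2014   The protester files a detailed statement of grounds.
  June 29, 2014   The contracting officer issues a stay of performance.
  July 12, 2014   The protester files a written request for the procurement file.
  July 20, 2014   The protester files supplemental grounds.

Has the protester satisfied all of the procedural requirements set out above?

(1) due by April 2, 2014 + 20 days = April 22, 2014; April 10, 2014 is within that limit.
(2) due by April 10, 2014 + 58 days = June 7, 2014; done June 6, 2014 — timely.
(3) due by June 6, 2014 + 76 days = August 21, 2014; June 7, 2014 is within that limit.
(4) due by June 7, 2014 + 28 days = July 5, 2014; done June 8, 2014 — timely.
(5) due by April 2, 2014 + 105 days = July 16, 2014; completed July 12, 2014, before the deadline.
(6) permitted from July 12, 2014 + 7 days = July 19, 2014 onward; done July 20, 2014, after the minimum wait.

Yes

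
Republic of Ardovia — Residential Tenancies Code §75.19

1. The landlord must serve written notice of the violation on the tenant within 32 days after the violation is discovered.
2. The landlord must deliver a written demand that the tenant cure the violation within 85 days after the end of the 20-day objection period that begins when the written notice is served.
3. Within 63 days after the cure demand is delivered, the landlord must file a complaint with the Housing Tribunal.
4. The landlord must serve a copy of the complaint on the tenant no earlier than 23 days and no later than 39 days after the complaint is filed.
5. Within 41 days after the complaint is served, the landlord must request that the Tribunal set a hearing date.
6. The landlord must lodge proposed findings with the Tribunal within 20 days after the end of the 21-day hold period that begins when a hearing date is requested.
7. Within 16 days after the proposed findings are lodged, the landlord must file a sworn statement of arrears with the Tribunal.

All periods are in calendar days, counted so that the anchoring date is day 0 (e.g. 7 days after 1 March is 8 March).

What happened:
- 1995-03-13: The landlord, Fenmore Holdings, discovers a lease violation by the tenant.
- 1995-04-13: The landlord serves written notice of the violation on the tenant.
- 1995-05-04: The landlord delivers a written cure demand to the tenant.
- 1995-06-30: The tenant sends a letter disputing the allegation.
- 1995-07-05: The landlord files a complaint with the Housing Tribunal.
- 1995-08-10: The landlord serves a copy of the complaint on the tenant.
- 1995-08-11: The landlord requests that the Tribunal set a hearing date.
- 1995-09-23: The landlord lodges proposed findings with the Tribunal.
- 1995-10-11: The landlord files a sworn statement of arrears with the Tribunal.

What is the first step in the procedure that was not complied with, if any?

Step 6

(1) due by 1995-03-13 + 32 days = 1995-04-14; done 1995-04-13 — timely.
(2) due by 1995-05-03 + 85 days = 1995-07-27; done 1995-05-04 — timely.
(3) due by 1995-05-04 + 63 days = 1995-07-06; done 1995-07-05 — timely.
(4) the permitted window runs from 1995-07-05 + 23 = 1995-07-28 to 1995-07-05 + 39 = 1995-08-13; done 1995-08-10 — within the window.
(5) due by 1995-08-10 + 41 days = 1995-09-20; 1995-08-11 is within that limit.
(6) due by 1995-09-01 + 20 days = 1995-09-21; 1995-09-23 misses that deadline by 2 days.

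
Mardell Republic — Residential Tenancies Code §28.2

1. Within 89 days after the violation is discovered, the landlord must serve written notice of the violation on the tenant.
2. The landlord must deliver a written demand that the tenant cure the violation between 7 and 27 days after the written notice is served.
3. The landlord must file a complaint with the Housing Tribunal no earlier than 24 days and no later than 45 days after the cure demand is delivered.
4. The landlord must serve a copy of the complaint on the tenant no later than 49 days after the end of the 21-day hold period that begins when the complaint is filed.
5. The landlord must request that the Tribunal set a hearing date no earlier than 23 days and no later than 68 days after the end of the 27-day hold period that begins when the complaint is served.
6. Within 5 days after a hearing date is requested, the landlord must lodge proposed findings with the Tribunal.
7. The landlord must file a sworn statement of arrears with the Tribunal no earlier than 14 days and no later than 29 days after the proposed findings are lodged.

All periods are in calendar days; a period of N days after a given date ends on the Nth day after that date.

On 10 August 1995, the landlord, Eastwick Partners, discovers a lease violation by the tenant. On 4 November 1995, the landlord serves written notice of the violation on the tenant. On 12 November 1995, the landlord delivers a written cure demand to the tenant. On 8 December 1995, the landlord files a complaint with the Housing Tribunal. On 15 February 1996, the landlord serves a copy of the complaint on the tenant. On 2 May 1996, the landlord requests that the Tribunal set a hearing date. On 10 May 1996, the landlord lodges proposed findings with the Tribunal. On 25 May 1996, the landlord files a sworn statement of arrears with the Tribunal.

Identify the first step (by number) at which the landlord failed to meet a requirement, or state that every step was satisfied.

Step 1: 89 days after 10 August 1995 (when the violation is discovered) is 7 November 1995; completed 4 November 1995, before the deadline.
Step 2: the window is 7–27 days after 4 November 1995 (when the written notice is served), so 11 November 1995 through 1 December 1995; 12 November 1995 falls inside that range.
Step 3: the window is 24–45 days after 12 November 1995 (when the cure demand is delivered), so 6 December 1995 through 27 December 1995; done 8 December 1995 — within the window.
Step 4: 49 days after 29 December 1995 (end of the 21-day hold period, which began when the complaint is filed on 8 December 1995) is 16 February 1996; done 15 February 1996 — timely.
Step 5: the window is 23–68 days after 13 March 1996 (end of the 27-day hold period, which began when the complaint is served on 15 February 1996), so 5 April 1996 through 20 May 1996; 2 May 1996 falls inside that range.
Step 6: 5 days after 2 May 1996 (when a hearing date is requested) is 7 May 1996; 10 May 1996 misses that deadline by 3 days.

Step 6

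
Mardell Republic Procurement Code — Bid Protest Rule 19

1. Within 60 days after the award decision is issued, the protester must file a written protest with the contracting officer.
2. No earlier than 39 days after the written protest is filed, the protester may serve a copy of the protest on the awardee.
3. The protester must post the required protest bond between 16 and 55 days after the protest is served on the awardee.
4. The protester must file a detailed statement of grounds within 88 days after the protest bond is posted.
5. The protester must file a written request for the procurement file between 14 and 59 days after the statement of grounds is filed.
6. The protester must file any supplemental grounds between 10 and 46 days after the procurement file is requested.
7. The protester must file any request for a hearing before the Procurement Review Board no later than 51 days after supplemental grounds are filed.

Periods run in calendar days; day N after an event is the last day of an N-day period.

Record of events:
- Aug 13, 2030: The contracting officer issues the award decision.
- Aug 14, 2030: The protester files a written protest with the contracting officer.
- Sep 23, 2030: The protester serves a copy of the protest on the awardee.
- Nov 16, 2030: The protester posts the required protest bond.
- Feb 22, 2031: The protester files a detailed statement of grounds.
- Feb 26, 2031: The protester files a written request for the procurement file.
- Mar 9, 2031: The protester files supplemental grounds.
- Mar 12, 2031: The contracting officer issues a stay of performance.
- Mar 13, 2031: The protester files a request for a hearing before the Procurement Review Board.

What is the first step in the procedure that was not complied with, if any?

(1) due by Aug 13, 2030 + 60 days = Oct 12, 2030; completed Aug 14, 2030, before the deadline.
(2) permitted from Aug 14, 2030 + 39 days = Sep 22, 2030 onward; Sep 23, 2030 is on or after that date.
(3) the permitted window runs from Sep 23, 2030 + 16 = Oct 9, 2030 to Sep 23, 2030 + 55 = Nov 17, 2030; Nov 16, 2030 falls inside that range.
(4) due by Nov 16, 2030 + 88 days = Feb 12, 2031; done Feb 22, 2031 — 10 days late.

Step 4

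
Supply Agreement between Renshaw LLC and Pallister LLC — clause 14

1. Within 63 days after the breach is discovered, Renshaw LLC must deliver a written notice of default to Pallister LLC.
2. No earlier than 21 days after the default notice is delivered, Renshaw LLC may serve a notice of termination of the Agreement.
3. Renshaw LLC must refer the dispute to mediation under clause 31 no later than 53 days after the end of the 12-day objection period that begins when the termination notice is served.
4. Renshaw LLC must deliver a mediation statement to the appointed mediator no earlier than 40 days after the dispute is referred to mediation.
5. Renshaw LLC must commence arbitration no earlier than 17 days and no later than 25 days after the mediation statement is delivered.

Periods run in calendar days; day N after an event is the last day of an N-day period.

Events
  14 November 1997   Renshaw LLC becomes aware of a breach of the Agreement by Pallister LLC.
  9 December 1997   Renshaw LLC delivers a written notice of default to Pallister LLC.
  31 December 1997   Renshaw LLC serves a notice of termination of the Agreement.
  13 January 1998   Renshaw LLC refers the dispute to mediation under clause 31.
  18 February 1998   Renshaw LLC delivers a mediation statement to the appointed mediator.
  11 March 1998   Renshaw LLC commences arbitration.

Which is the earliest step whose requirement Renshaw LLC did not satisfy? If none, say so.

Step 1: 63 days after 14 November 1997 (when the breach is discovered) is 16 January 1998; completed 9 December 1997, before the deadline.
Step 2: the earliest permitted date is 21 days after 9 December 1997 (when the default notice is delivered), i.e. 30 December 1997; done 31 December 1997, after the minimum wait.
Step 3: 53 days after 12 January 1998 (end of the 12-day objection period, which began when the termination notice is served on 31 December 1997) is 6 March 1998; done 13 January 1998 — timely.
Step 4: the earliest permitted date is 40 days after 13 January 1998 (when the dispute is referred to mediation), i.e. 22 February 1998; acted on 18 February 1998, 4 days prematurely.

Step 4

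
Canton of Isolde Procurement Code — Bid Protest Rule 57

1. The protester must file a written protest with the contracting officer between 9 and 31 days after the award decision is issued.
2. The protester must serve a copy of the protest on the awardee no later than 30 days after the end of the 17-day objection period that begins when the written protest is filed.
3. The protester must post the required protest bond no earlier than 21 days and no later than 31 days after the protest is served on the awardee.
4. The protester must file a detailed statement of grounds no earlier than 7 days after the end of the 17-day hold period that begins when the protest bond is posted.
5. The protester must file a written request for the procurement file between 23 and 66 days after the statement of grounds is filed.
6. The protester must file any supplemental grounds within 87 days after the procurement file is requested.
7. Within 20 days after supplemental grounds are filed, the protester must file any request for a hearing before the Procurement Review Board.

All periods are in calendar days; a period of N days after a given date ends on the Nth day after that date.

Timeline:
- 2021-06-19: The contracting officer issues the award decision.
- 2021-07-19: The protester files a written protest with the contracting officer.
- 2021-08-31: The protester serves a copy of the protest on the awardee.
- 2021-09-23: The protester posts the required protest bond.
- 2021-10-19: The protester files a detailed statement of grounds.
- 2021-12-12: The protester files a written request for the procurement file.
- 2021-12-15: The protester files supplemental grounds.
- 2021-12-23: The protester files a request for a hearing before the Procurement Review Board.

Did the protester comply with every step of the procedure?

Yes

(1) the permitted window runs from 2021-06-19 + 9 = 2021-06-28 to 2021-06-19 + 31 = 2021-07-20; 2021-07-19 falls inside that range.
(2) due by 2021-08-05 + 30 days = 2021-09-04; done 2021-08-31 — timely.
(3) the permitted window runs from 2021-08-31 + 21 = 2021-09-21 to 2021-08-31 + 31 = 2021-10-01; done 2021-09-23 — within the window.
(4) permitted from 2021-10-10 + 7 days = 2021-10-17 onward; done 2021-10-19, after the minimum wait.
(5) the permitted window runs from 2021-10-19 + 23 = 2021-11-11 to 2021-10-19 + 66 = 2021-12-24; done 2021-12-12, which is between those dates.
(6) due by 2021-12-12 + 87 days = 2022-03-09; completed 2021-12-15, before the deadline.
(7) due by 2021-12-15 + 20 days = 2022-01-04; completed 2021-12-23, before the deadline.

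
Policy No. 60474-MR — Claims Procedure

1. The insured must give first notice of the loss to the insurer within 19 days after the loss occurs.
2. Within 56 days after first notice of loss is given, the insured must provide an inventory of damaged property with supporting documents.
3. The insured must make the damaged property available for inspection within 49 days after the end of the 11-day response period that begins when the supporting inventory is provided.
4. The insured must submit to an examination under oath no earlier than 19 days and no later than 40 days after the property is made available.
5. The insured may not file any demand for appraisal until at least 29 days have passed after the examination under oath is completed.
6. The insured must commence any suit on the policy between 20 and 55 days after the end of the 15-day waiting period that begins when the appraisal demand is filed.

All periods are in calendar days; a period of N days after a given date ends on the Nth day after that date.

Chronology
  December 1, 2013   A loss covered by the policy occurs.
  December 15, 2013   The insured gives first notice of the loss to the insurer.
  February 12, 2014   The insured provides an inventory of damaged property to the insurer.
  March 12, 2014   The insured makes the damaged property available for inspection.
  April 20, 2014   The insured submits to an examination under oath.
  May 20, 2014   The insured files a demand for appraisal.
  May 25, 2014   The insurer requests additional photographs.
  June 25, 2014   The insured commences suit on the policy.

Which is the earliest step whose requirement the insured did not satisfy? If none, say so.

Step 1: 19 days after December 1, 2013 (when the loss occurs) is December 20, 2013; completed December 15, 2013, before the deadline.
Step 2: 56 days after December 15, 2013 (when first notice of loss is given) is February 9, 2014; February 12, 2014 misses that deadline by 3 days.

Step 2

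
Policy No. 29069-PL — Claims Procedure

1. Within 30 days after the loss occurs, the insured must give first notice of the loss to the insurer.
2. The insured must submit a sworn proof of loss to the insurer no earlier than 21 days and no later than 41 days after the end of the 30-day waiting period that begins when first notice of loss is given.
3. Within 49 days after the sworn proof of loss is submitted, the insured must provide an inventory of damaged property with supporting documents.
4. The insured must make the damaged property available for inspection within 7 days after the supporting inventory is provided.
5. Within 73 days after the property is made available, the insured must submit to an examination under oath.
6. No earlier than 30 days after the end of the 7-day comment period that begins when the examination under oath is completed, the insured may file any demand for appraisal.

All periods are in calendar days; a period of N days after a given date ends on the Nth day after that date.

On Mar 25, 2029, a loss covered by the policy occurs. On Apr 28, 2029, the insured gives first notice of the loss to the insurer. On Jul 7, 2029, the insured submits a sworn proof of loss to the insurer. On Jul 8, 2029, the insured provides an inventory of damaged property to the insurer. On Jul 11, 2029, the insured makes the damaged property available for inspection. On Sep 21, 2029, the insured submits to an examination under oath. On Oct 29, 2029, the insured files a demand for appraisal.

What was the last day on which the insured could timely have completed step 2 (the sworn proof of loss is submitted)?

First notice of loss is given on Apr 28, 2029; the 30-day waiting period therefore ends May 28, 2029, and step 2 runs from that date. The window is 21–41 days after May 28, 2029; it closes on Jul 8, 2029.

Jul 8, 2029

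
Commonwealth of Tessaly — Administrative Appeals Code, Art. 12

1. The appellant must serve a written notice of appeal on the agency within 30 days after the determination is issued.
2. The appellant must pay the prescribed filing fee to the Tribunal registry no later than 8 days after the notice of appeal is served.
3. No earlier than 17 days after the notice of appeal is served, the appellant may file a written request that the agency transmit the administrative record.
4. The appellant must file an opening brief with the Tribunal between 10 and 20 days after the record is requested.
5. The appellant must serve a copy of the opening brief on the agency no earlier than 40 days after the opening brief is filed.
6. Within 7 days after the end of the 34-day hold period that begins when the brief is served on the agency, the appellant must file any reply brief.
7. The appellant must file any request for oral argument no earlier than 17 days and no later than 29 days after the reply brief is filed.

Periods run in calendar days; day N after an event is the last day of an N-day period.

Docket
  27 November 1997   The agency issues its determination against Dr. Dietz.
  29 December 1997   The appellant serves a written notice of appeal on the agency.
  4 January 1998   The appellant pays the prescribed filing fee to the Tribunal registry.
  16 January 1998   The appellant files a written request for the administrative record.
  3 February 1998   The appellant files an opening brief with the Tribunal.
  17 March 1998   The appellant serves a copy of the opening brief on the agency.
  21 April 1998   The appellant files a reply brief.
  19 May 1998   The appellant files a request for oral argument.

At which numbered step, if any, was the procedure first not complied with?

Step 1

Step 1: 30 days after 27 November 1997 (when the determination is issued) is 27 December 1997; done 29 December 1997 — 2 days late.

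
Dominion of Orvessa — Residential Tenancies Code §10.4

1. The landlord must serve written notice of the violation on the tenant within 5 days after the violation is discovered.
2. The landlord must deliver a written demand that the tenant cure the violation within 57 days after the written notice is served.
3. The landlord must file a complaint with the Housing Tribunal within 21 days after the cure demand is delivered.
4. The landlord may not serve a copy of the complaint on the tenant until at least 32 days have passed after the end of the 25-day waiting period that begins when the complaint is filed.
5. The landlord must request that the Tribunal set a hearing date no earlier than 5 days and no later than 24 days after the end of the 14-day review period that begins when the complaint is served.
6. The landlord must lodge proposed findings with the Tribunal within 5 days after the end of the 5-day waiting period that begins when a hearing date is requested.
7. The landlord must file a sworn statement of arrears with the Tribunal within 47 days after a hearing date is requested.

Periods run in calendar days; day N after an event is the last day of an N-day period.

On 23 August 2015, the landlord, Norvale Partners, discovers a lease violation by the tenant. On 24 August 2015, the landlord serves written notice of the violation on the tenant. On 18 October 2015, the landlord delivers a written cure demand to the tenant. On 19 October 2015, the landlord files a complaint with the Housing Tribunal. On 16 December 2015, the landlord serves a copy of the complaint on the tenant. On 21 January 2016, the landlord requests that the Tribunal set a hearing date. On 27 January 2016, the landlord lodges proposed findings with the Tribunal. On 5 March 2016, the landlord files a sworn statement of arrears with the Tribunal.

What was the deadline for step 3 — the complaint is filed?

Step 3 runs from 18 October 2015, when the cure demand is delivered. 21 days after 18 October 2015 is 8 November 2015.

8 November 2015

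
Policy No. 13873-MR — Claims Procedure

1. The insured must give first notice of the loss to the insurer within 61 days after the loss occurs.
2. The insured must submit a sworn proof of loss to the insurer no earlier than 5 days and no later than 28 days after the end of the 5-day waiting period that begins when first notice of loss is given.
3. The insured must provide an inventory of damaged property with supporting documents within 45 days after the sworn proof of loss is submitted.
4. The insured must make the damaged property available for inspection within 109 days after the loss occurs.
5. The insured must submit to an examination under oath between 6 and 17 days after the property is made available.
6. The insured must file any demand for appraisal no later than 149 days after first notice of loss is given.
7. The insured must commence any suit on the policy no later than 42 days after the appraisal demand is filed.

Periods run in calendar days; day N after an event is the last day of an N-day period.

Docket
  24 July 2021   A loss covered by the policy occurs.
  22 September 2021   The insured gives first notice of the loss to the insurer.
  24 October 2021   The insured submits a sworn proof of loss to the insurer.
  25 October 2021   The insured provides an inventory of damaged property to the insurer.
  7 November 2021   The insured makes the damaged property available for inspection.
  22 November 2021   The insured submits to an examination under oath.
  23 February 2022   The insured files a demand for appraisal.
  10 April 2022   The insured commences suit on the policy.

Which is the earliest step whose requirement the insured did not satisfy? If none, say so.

Step 6

(1) due by 24 July 2021 + 61 days = 23 September 2021; 22 September 2021 is within that limit.
(2) the permitted window runs from 27 September 2021 + 5 = 2 October 2021 to 27 September 2021 + 28 = 25 October 2021; done 24 October 2021, which is between those dates.
(3) due by 24 October 2021 + 45 days = 8 December 2021; done 25 October 2021 — timely.
(4) due by 24 July 2021 + 109 days = 10 November 2021; done 7 November 2021 — timely.
(5) the permitted window runs from 7 November 2021 + 6 = 13 November 2021 to 7 November 2021 + 17 = 24 November 2021; 22 November 2021 falls inside that range.
(6) due by 22 September 2021 + 149 days = 18 February 2022; not done until 23 February 2022, 5 days after the deadline.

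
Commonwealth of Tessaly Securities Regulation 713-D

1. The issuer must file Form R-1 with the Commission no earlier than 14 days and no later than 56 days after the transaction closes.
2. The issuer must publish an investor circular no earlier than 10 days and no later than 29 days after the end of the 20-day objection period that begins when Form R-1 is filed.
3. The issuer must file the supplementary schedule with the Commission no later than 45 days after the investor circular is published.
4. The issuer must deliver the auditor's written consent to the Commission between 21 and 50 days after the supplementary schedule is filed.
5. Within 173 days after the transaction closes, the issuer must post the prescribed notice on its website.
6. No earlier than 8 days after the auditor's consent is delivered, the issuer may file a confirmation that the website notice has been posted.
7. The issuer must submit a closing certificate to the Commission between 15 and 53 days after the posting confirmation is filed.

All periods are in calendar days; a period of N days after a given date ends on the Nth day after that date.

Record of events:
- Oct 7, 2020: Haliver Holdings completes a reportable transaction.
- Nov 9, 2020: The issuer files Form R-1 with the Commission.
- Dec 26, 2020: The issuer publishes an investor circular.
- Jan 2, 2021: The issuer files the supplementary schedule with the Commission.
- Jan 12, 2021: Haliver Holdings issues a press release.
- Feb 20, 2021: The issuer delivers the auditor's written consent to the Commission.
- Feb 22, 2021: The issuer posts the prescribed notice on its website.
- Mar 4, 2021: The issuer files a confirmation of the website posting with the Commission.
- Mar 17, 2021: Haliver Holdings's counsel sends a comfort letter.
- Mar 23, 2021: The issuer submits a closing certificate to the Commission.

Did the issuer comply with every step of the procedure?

Yes

Step 1 — 14 and 56 days from Oct 7, 2020 (when the transaction closes) are Oct 21, 2020 and Dec 2, 2020 respectively; done Nov 9, 2020 — within the window.
Step 2 — 10 and 29 days from Nov 29, 2020 (end of the 20-day objection period, which began when Form R-1 is filed on Nov 9, 2020) are Dec 9, 2020 and Dec 28, 2020 respectively; done Dec 26, 2020, which is between those dates.
Step 3 — counting 45 days from Dec 26, 2020 (when the investor circular is published) gives a deadline of Feb 9, 2021; completed Jan 2, 2021, before the deadline.
Step 4 — 21 and 50 days from Jan 2, 2021 (when the supplementary schedule is filed) are Jan 23, 2021 and Feb 21, 2021 respectively; done Feb 20, 2021, which is between those dates.
Step 5 — counting 173 days from Oct 7, 2020 (when the transaction closes) gives a deadline of Mar 29, 2021; Feb 22, 2021 is within that limit.
Step 6 — must wait 8 days from Feb 20, 2021 (when the auditor's consent is delivered), so not before Feb 28, 2021; done Mar 4, 2021 — permitted.
Step 7 — 15 and 53 days from Mar 4, 2021 (when the posting confirmation is filed) are Mar 19, 2021 and Apr 26, 2021 respectively; Mar 23, 2021 falls inside that range.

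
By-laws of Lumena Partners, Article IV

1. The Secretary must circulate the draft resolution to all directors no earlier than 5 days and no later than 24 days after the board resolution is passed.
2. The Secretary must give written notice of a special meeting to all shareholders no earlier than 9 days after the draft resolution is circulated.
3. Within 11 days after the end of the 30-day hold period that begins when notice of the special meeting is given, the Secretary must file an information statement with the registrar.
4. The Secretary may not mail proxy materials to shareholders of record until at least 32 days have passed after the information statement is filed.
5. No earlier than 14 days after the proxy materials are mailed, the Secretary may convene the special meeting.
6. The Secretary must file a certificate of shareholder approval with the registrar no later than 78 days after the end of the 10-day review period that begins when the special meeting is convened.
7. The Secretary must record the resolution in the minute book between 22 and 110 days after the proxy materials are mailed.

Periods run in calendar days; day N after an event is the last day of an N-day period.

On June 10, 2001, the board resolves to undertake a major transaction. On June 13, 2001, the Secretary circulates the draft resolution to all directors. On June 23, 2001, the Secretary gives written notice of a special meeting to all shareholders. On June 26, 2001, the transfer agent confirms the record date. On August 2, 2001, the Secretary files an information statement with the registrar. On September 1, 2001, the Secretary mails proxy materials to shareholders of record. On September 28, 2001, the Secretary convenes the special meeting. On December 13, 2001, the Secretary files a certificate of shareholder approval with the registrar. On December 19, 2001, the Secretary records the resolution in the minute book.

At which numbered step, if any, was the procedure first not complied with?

Step 1

Step 1: the window is 5–24 days after June 10, 2001 (when the board resolution is passed), so June 15, 2001 through July 4, 2001; June 13, 2001 is 2 days too early.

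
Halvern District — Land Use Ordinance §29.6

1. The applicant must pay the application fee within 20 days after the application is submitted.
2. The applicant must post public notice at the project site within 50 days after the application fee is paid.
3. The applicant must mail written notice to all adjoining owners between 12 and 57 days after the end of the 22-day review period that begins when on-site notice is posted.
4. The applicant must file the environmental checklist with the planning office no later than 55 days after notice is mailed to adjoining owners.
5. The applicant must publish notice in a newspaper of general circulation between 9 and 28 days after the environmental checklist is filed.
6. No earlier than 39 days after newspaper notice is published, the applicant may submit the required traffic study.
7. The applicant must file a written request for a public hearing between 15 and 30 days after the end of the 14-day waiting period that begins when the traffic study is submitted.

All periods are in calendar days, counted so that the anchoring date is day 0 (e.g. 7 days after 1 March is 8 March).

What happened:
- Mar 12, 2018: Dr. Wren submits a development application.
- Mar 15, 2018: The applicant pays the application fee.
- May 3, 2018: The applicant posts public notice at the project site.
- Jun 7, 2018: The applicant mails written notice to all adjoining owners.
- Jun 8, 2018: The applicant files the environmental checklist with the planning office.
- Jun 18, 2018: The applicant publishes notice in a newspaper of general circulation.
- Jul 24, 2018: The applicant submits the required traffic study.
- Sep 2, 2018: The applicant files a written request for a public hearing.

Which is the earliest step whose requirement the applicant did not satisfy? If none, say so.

Step 6

Step 1 — counting 20 days from Mar 12, 2018 (when the application is submitted) gives a deadline of Apr 1, 2018; completed Mar 15, 2018, before the deadline.
Step 2 — counting 50 days from Mar 15, 2018 (when the application fee is paid) gives a deadline of May 4, 2018; done May 3, 2018 — timely.
Step 3 — 12 and 57 days from May 25, 2018 (end of the 22-day review period, which began when on-site notice is posted on May 3, 2018) are Jun 6, 2018 and Jul 21, 2018 respectively; done Jun 7, 2018, which is between those dates.
Step 4 — counting 55 days from Jun 7, 2018 (when notice is mailed to adjoining owners) gives a deadline of Aug 1, 2018; Jun 8, 2018 is within that limit.
Step 5 — 9 and 28 days from Jun 8, 2018 (when the environmental checklist is filed) are Jun 17, 2018 and Jul 6, 2018 respectively; done Jun 18, 2018, which is between those dates.
Step 6 — must wait 39 days from Jun 18, 2018 (when newspaper notice is published), so not before Jul 27, 2018; done Jul 24, 2018 — 3 days too early.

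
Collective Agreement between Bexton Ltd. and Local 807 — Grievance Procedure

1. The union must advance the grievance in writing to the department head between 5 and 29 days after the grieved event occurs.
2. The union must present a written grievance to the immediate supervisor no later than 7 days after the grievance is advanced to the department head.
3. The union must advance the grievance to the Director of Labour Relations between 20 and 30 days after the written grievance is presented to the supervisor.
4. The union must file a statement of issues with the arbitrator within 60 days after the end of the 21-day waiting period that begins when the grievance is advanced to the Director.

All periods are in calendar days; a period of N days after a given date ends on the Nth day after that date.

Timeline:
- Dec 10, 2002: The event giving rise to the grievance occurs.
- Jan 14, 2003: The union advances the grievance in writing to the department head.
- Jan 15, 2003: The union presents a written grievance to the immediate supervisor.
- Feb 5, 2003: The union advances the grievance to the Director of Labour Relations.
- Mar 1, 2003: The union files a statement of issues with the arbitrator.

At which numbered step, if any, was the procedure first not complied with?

Step 1

Step 1 — 5 and 29 days from Dec 10, 2002 (when the grieved event occurs) are Dec 15, 2002 and Jan 8, 2003 respectively; Jan 14, 2003 is 6 days past the end of the window.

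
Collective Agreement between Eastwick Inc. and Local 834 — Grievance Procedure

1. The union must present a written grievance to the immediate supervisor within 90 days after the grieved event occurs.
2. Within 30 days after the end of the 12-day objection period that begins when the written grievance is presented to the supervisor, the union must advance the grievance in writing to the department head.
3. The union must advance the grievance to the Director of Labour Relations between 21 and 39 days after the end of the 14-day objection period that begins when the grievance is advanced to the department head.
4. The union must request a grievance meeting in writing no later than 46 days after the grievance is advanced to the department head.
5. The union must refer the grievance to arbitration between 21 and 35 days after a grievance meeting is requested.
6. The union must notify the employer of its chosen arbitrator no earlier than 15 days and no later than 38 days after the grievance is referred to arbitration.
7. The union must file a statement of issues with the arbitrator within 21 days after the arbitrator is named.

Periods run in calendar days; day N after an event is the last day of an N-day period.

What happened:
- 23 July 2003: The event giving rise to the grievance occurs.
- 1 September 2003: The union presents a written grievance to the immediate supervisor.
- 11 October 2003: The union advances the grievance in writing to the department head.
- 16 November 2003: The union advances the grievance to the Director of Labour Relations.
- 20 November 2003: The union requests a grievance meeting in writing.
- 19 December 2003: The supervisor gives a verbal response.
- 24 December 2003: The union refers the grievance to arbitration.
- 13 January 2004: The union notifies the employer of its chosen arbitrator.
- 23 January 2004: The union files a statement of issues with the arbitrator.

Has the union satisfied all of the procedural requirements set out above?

Yes

Step 1 — counting 90 days from 23 July 2003 (when the grieved event occurs) gives a deadline of 21 October 2003; completed 1 September 2003, before the deadline.
Step 2 — counting 30 days from 13 September 2003 (end of the 12-day objection period, which began when the written grievance is presented to the supervisor on 1 September 2003) gives a deadline of 13 October 2003; done 11 October 2003 — timely.
Step 3 — 21 and 39 days from 25 October 2003 (end of the 14-day objection period, which began when the grievance is advanced to the department head on 11 October 2003) are 15 November 2003 and 3 December 2003 respectively; done 16 November 2003 — within the window.
Step 4 — counting 46 days from 11 October 2003 (when the grievance is advanced to the department head) gives a deadline of 26 November 2003; done 20 November 2003 — timely.
Step 5 — 21 and 35 days from 20 November 2003 (when a grievance meeting is requested) are 11 December 2003 and 25 December 2003 respectively; done 24 December 2003 — within the window.
Step 6 — 15 and 38 days from 24 December 2003 (when the grievance is referred to arbitration) are 8 January 2004 and 31 January 2004 respectively; 13 January 2004 falls inside that range.
Step 7 — counting 21 days from 13 January 2004 (when the arbitrator is named) gives a deadline of 3 February 2004; done 23 January 2004 — timely.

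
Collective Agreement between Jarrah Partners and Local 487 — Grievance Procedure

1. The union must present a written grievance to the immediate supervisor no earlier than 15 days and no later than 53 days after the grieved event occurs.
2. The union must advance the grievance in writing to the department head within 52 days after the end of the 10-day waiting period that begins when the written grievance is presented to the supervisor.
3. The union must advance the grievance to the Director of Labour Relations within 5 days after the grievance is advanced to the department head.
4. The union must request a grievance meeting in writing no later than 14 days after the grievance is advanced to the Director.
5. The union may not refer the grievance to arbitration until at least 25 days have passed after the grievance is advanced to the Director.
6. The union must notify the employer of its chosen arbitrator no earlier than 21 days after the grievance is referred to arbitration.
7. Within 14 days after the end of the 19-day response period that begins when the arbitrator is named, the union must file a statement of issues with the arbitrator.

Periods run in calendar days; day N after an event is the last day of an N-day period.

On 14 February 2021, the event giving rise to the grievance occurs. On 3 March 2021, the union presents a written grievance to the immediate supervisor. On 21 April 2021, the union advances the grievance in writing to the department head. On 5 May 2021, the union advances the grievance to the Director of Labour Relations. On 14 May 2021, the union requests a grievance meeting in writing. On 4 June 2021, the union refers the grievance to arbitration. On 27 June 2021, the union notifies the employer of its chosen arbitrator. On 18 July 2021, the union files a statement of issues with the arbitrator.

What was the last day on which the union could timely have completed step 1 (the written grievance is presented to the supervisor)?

Step 1 runs from 14 February 2021, when the grieved event occurs. The window is 15–53 days after 14 February 2021; it closes on 8 April 2021.

8 April 2021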